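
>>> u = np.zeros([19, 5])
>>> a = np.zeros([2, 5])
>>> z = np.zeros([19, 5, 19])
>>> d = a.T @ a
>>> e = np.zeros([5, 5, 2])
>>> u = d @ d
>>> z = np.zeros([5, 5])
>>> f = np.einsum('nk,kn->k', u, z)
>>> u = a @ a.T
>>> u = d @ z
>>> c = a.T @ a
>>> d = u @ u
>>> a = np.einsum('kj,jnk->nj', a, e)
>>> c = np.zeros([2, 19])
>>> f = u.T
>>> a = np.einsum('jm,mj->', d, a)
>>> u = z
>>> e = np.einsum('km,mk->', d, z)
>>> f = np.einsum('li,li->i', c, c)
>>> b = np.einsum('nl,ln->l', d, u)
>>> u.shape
(5, 5)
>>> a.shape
()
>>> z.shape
(5, 5)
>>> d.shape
(5, 5)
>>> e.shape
()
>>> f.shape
(19,)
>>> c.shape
(2, 19)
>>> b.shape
(5,)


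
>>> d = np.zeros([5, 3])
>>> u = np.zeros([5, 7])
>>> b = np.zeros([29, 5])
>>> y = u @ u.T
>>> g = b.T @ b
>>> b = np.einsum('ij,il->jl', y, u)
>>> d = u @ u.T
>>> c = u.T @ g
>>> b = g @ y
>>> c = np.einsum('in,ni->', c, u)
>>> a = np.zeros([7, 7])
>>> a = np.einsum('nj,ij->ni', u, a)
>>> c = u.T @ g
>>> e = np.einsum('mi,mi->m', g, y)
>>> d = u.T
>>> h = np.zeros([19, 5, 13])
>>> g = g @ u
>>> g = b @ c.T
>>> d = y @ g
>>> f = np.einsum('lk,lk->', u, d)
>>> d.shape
(5, 7)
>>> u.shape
(5, 7)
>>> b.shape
(5, 5)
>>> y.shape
(5, 5)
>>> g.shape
(5, 7)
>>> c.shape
(7, 5)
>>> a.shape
(5, 7)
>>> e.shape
(5,)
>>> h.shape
(19, 5, 13)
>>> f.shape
()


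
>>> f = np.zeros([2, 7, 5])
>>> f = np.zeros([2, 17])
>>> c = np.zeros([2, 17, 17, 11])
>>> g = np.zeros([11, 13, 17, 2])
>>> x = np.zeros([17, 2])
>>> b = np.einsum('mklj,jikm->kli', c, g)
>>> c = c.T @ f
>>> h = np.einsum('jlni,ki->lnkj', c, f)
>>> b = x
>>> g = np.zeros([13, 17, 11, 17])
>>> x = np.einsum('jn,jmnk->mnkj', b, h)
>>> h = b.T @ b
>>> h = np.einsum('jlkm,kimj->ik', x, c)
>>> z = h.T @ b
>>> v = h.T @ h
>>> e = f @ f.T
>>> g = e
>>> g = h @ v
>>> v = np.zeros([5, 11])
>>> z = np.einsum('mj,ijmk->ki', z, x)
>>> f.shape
(2, 17)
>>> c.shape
(11, 17, 17, 17)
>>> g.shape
(17, 11)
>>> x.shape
(17, 2, 11, 17)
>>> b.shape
(17, 2)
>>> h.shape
(17, 11)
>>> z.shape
(17, 17)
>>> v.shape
(5, 11)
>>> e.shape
(2, 2)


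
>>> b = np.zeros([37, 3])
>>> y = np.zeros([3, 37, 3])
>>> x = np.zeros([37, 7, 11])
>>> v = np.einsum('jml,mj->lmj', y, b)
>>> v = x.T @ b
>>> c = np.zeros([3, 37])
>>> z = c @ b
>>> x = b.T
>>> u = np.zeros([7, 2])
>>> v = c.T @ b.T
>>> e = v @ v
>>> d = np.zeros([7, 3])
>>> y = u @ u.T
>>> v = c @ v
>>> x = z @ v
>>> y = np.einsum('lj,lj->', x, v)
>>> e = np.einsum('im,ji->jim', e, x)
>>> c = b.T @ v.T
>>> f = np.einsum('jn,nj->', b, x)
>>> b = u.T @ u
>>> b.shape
(2, 2)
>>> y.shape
()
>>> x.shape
(3, 37)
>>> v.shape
(3, 37)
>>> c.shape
(3, 3)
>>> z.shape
(3, 3)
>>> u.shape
(7, 2)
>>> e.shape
(3, 37, 37)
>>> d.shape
(7, 3)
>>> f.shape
()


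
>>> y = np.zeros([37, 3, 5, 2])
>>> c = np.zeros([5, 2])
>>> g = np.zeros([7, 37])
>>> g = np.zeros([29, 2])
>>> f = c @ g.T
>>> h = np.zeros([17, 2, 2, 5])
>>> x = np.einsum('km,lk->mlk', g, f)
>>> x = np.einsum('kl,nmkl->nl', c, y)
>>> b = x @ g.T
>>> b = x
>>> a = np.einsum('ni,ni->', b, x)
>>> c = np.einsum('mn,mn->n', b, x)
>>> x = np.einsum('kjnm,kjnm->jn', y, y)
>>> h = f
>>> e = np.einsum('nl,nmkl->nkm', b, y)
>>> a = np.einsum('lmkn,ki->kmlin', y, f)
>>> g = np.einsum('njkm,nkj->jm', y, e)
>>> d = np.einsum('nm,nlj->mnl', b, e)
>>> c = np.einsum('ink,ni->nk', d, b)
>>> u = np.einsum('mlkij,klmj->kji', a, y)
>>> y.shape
(37, 3, 5, 2)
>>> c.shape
(37, 5)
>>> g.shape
(3, 2)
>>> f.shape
(5, 29)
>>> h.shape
(5, 29)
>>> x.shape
(3, 5)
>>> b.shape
(37, 2)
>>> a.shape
(5, 3, 37, 29, 2)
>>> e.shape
(37, 5, 3)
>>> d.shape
(2, 37, 5)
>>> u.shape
(37, 2, 29)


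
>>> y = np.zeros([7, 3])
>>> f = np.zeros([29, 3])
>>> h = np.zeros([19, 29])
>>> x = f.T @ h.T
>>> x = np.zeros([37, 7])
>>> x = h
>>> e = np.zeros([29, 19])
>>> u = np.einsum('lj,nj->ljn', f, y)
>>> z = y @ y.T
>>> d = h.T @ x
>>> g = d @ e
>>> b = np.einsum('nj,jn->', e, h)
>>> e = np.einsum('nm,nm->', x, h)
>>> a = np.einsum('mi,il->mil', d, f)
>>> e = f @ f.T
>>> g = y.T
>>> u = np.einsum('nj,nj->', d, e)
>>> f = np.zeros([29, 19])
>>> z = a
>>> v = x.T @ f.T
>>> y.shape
(7, 3)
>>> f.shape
(29, 19)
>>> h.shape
(19, 29)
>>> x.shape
(19, 29)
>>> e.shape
(29, 29)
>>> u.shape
()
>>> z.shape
(29, 29, 3)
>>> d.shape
(29, 29)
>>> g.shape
(3, 7)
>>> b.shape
()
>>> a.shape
(29, 29, 3)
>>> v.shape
(29, 29)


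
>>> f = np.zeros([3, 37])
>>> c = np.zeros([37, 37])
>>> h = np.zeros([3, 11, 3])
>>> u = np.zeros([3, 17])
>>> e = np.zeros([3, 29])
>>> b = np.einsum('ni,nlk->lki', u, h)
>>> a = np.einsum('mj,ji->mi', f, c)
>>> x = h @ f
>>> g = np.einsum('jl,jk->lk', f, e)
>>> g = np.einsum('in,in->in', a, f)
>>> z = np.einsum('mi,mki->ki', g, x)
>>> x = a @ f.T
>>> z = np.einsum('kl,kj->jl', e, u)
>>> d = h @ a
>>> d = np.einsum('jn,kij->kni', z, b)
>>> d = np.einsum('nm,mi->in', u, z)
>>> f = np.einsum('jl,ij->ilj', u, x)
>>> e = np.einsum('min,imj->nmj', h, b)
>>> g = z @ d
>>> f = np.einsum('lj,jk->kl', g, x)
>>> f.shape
(3, 17)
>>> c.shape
(37, 37)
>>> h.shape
(3, 11, 3)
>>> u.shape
(3, 17)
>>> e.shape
(3, 3, 17)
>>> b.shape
(11, 3, 17)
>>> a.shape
(3, 37)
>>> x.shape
(3, 3)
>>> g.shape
(17, 3)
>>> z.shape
(17, 29)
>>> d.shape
(29, 3)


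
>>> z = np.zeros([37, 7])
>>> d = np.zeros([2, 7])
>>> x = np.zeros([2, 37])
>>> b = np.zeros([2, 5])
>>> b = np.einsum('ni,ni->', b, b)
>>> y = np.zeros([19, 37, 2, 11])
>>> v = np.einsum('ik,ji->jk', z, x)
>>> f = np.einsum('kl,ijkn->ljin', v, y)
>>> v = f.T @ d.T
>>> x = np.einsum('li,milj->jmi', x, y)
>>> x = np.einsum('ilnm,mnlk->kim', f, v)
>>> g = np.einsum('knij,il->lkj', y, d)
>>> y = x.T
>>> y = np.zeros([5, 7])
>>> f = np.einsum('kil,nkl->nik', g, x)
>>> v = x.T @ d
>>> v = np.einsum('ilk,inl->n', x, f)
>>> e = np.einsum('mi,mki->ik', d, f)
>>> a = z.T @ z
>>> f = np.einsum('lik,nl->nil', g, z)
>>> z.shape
(37, 7)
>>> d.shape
(2, 7)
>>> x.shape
(2, 7, 11)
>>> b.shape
()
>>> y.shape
(5, 7)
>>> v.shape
(19,)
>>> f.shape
(37, 19, 7)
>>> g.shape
(7, 19, 11)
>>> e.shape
(7, 19)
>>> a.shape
(7, 7)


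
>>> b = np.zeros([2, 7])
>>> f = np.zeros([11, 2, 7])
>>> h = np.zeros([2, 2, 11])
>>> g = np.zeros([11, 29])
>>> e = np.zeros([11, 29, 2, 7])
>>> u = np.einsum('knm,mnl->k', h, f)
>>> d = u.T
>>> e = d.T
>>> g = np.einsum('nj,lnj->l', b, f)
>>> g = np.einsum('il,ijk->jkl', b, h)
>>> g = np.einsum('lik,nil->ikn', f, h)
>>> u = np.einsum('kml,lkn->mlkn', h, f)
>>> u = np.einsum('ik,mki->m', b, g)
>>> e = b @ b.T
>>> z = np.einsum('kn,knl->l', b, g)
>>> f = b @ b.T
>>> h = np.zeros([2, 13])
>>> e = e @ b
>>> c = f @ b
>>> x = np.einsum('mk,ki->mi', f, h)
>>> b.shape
(2, 7)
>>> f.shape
(2, 2)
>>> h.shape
(2, 13)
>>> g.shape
(2, 7, 2)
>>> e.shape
(2, 7)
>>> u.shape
(2,)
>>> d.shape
(2,)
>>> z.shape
(2,)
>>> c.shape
(2, 7)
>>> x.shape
(2, 13)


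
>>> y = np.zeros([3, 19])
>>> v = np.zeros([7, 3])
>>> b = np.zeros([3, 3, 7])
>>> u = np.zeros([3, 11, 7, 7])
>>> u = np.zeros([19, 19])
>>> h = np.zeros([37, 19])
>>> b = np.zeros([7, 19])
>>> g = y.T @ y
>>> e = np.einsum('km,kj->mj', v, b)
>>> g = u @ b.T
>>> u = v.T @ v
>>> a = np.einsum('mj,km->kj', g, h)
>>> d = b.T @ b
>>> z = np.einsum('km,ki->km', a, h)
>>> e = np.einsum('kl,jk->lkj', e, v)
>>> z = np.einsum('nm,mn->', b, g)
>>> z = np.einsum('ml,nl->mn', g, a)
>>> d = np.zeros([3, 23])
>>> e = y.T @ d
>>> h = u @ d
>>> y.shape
(3, 19)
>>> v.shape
(7, 3)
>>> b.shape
(7, 19)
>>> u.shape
(3, 3)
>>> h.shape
(3, 23)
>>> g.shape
(19, 7)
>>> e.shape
(19, 23)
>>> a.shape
(37, 7)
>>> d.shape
(3, 23)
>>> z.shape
(19, 37)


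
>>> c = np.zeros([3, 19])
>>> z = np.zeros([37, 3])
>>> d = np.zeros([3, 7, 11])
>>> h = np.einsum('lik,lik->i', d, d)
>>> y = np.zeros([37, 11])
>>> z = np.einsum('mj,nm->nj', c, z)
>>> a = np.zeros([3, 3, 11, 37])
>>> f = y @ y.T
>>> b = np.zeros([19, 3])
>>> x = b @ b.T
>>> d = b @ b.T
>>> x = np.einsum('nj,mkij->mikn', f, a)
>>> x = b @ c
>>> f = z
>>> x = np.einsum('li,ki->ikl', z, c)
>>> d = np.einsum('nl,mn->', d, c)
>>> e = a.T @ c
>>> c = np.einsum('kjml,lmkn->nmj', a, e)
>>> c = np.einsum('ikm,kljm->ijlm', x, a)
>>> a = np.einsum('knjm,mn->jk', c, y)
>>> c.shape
(19, 11, 3, 37)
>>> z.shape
(37, 19)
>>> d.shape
()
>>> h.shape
(7,)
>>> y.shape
(37, 11)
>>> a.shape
(3, 19)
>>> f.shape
(37, 19)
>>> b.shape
(19, 3)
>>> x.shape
(19, 3, 37)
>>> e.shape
(37, 11, 3, 19)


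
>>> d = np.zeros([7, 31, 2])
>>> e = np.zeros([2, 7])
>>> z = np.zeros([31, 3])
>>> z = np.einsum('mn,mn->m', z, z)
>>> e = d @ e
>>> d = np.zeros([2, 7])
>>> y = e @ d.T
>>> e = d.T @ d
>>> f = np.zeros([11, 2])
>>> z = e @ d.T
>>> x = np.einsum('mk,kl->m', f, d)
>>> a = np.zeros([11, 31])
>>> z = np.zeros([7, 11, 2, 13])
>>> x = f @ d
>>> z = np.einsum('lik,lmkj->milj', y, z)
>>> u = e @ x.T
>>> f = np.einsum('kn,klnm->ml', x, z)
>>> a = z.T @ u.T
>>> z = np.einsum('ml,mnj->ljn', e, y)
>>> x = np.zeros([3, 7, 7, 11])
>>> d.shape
(2, 7)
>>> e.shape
(7, 7)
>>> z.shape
(7, 2, 31)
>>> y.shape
(7, 31, 2)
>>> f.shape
(13, 31)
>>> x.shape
(3, 7, 7, 11)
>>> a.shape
(13, 7, 31, 7)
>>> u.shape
(7, 11)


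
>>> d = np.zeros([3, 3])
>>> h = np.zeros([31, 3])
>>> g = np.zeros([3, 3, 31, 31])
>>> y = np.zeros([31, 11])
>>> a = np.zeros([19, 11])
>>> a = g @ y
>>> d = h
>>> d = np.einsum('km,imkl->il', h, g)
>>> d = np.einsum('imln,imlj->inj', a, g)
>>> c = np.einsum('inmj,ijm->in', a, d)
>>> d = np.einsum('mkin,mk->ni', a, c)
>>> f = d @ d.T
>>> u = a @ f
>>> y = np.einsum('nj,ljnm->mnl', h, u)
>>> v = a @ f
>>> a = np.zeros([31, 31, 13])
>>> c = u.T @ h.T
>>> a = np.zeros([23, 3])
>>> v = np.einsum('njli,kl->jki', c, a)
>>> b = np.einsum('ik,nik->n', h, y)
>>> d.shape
(11, 31)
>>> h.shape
(31, 3)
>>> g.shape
(3, 3, 31, 31)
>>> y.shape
(11, 31, 3)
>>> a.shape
(23, 3)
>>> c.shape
(11, 31, 3, 31)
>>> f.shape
(11, 11)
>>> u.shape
(3, 3, 31, 11)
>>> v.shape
(31, 23, 31)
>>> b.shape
(11,)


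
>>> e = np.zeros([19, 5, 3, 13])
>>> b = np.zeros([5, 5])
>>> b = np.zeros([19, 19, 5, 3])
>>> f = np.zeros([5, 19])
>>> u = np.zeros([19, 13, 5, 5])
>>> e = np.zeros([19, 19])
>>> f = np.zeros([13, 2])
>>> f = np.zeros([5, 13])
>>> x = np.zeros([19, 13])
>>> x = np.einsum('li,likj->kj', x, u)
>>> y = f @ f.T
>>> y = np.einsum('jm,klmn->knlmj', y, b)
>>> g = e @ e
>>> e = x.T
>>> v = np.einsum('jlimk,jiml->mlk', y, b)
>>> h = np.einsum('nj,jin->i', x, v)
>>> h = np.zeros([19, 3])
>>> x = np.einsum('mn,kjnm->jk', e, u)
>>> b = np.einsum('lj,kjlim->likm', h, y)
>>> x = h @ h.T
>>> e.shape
(5, 5)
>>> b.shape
(19, 5, 19, 5)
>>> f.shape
(5, 13)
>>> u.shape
(19, 13, 5, 5)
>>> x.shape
(19, 19)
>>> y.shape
(19, 3, 19, 5, 5)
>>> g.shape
(19, 19)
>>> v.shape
(5, 3, 5)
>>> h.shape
(19, 3)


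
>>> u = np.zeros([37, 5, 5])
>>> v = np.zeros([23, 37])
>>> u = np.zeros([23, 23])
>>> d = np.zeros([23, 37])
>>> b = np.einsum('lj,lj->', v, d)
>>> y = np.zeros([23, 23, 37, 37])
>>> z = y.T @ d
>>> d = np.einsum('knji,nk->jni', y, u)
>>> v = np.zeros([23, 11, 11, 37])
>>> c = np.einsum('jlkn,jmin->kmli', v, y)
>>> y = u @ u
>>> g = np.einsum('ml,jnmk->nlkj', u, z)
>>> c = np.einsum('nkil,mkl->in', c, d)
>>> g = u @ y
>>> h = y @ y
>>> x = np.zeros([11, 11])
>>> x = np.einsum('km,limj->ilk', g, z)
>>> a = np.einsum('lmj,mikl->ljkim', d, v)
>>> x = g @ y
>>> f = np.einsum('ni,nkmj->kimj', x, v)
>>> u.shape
(23, 23)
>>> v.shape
(23, 11, 11, 37)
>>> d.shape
(37, 23, 37)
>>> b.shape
()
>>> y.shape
(23, 23)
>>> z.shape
(37, 37, 23, 37)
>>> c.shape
(11, 11)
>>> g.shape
(23, 23)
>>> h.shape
(23, 23)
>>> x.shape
(23, 23)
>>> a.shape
(37, 37, 11, 11, 23)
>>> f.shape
(11, 23, 11, 37)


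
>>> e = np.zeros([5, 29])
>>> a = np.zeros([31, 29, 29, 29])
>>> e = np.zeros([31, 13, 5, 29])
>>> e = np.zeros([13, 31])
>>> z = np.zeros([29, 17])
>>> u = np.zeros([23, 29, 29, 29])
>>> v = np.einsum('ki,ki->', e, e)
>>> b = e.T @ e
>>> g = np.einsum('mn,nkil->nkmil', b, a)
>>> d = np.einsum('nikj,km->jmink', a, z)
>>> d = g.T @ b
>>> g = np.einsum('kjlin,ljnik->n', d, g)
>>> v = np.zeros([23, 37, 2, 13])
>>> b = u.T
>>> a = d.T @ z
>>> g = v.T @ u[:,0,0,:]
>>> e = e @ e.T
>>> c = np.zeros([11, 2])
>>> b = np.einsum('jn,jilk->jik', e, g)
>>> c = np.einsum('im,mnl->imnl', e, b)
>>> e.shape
(13, 13)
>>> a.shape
(31, 29, 31, 29, 17)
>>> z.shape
(29, 17)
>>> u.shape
(23, 29, 29, 29)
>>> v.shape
(23, 37, 2, 13)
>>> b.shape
(13, 2, 29)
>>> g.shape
(13, 2, 37, 29)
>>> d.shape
(29, 29, 31, 29, 31)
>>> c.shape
(13, 13, 2, 29)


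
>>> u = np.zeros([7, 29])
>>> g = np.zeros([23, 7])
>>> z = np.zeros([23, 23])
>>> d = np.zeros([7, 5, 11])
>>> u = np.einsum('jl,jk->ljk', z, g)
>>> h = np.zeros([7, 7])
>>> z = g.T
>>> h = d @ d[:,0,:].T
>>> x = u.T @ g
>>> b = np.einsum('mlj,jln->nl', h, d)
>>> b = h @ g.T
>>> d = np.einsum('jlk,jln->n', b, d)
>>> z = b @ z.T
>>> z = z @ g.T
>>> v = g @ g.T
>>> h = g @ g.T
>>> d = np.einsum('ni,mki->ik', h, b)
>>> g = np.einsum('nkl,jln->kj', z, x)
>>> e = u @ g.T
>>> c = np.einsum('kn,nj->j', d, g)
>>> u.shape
(23, 23, 7)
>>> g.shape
(5, 7)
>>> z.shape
(7, 5, 23)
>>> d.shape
(23, 5)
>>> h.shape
(23, 23)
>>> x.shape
(7, 23, 7)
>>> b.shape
(7, 5, 23)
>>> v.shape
(23, 23)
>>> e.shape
(23, 23, 5)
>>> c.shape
(7,)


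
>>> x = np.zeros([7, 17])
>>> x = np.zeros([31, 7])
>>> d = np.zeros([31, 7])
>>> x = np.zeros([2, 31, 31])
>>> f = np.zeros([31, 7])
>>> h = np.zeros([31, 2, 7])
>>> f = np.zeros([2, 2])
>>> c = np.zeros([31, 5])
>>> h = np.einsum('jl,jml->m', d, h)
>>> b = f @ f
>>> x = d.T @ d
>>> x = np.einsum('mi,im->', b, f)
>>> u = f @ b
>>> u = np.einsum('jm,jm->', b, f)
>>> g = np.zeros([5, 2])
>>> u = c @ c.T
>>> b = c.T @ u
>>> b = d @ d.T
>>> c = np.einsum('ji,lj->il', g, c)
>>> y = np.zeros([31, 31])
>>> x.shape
()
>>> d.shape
(31, 7)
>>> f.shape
(2, 2)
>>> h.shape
(2,)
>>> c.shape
(2, 31)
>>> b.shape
(31, 31)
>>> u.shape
(31, 31)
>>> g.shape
(5, 2)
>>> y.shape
(31, 31)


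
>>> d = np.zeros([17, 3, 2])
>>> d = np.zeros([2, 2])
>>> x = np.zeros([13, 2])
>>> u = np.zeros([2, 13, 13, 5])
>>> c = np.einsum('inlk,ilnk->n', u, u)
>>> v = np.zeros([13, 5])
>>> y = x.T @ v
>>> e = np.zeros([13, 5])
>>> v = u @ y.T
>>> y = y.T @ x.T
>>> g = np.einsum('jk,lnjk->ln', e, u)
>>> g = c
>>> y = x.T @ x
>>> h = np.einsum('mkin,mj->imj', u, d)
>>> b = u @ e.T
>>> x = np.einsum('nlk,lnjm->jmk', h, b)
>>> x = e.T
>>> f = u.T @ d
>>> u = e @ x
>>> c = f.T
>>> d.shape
(2, 2)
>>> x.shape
(5, 13)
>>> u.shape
(13, 13)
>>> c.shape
(2, 13, 13, 5)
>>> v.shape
(2, 13, 13, 2)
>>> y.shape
(2, 2)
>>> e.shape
(13, 5)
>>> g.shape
(13,)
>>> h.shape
(13, 2, 2)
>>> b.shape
(2, 13, 13, 13)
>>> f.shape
(5, 13, 13, 2)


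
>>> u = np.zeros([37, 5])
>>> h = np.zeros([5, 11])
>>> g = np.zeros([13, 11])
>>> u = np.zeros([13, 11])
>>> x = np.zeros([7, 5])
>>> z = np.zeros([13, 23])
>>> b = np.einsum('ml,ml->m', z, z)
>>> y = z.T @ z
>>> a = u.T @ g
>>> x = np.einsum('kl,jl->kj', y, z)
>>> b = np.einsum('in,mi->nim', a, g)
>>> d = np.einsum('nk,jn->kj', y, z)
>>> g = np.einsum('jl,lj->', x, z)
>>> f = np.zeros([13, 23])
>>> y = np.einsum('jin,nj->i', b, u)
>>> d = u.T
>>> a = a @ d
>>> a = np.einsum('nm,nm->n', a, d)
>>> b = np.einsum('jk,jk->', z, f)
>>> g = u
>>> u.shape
(13, 11)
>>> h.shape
(5, 11)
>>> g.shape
(13, 11)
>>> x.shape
(23, 13)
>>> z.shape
(13, 23)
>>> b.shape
()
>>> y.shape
(11,)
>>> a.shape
(11,)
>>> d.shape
(11, 13)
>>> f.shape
(13, 23)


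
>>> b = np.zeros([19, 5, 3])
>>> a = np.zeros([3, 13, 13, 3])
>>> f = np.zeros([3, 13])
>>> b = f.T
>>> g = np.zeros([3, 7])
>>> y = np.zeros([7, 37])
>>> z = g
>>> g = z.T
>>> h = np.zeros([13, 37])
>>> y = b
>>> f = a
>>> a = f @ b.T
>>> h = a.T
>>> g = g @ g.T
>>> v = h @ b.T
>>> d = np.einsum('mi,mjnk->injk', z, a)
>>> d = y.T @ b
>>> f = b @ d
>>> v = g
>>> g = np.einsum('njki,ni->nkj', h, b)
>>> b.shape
(13, 3)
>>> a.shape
(3, 13, 13, 13)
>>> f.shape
(13, 3)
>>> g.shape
(13, 13, 13)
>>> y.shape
(13, 3)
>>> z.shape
(3, 7)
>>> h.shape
(13, 13, 13, 3)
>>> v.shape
(7, 7)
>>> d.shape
(3, 3)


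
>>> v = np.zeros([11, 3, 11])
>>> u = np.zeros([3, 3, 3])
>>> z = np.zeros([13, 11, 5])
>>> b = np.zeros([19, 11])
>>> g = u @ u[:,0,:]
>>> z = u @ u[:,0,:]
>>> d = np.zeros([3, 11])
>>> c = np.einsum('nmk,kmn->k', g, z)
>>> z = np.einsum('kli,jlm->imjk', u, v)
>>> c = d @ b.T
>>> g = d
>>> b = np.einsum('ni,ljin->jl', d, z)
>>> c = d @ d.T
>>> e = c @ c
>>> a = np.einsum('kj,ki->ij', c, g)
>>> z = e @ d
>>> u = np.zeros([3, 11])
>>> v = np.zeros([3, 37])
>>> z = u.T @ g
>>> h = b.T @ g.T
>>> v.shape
(3, 37)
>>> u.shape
(3, 11)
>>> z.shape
(11, 11)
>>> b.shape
(11, 3)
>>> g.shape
(3, 11)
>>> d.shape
(3, 11)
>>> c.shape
(3, 3)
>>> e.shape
(3, 3)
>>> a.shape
(11, 3)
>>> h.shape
(3, 3)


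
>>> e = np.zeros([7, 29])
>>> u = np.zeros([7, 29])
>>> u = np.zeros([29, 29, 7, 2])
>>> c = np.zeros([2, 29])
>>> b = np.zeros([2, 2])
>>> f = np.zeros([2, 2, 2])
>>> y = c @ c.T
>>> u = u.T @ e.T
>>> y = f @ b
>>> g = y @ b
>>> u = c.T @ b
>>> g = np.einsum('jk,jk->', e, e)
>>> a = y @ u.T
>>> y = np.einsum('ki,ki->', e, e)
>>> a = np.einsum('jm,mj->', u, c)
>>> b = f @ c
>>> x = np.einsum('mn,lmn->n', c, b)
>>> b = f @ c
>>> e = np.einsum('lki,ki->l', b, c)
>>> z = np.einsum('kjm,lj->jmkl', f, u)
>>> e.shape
(2,)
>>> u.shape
(29, 2)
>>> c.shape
(2, 29)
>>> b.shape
(2, 2, 29)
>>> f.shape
(2, 2, 2)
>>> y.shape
()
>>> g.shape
()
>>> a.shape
()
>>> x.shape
(29,)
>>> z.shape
(2, 2, 2, 29)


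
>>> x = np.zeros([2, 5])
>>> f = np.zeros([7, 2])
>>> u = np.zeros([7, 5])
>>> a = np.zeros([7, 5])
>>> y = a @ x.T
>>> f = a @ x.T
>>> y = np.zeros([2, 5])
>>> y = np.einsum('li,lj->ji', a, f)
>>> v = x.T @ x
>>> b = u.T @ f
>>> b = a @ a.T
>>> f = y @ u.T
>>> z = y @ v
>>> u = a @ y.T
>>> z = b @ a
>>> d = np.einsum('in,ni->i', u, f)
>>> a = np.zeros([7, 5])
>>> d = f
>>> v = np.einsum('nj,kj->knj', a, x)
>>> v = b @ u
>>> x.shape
(2, 5)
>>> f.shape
(2, 7)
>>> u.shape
(7, 2)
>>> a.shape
(7, 5)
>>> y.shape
(2, 5)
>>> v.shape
(7, 2)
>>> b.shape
(7, 7)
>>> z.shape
(7, 5)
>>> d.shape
(2, 7)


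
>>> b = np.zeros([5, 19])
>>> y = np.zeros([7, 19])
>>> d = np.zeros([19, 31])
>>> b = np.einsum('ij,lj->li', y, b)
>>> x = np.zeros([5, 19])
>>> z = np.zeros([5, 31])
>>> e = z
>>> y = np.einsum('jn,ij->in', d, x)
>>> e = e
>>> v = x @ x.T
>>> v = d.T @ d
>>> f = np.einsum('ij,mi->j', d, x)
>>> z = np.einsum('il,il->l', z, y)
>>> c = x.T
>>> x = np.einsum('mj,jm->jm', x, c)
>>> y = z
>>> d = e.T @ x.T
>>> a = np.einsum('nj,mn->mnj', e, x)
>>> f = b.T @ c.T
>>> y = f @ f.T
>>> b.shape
(5, 7)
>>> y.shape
(7, 7)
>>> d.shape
(31, 19)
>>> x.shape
(19, 5)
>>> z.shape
(31,)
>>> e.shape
(5, 31)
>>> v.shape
(31, 31)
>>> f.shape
(7, 19)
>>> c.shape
(19, 5)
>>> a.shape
(19, 5, 31)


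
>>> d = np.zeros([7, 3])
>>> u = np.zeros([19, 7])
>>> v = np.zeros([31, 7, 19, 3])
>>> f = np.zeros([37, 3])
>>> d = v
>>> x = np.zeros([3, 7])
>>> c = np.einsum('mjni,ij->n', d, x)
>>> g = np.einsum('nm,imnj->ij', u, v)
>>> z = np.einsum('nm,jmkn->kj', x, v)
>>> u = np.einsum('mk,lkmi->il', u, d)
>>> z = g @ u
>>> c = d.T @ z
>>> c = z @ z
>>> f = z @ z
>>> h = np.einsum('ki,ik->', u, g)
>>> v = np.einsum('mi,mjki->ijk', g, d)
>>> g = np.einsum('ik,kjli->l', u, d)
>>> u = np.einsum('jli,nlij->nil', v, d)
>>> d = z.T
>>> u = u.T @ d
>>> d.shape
(31, 31)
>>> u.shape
(7, 19, 31)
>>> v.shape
(3, 7, 19)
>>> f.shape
(31, 31)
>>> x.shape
(3, 7)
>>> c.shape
(31, 31)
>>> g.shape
(19,)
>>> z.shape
(31, 31)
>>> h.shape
()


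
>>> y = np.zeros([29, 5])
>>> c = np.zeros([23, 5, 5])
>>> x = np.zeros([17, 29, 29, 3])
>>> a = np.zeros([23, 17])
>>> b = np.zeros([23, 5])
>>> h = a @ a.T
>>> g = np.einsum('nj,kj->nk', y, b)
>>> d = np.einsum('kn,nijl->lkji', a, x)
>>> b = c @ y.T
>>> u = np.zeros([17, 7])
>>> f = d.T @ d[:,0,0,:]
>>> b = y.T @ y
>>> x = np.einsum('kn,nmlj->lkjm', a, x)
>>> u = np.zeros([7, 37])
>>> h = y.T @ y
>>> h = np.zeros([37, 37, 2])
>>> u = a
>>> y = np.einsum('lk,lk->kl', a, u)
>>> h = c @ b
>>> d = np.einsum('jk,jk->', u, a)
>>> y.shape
(17, 23)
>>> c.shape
(23, 5, 5)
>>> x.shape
(29, 23, 3, 29)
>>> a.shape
(23, 17)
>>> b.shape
(5, 5)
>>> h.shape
(23, 5, 5)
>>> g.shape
(29, 23)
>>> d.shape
()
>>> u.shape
(23, 17)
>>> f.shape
(29, 29, 23, 29)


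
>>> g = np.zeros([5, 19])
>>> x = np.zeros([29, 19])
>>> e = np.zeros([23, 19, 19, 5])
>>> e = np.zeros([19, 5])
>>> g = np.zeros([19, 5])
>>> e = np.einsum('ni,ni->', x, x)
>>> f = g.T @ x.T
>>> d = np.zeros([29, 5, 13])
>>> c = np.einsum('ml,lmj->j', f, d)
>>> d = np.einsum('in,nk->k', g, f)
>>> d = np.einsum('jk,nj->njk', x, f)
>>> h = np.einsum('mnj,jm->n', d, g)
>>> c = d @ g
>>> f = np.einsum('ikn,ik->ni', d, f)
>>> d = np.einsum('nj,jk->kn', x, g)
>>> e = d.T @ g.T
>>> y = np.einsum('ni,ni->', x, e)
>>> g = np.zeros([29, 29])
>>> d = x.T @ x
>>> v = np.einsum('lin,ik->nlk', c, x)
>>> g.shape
(29, 29)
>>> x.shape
(29, 19)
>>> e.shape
(29, 19)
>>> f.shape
(19, 5)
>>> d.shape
(19, 19)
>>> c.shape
(5, 29, 5)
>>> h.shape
(29,)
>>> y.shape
()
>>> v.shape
(5, 5, 19)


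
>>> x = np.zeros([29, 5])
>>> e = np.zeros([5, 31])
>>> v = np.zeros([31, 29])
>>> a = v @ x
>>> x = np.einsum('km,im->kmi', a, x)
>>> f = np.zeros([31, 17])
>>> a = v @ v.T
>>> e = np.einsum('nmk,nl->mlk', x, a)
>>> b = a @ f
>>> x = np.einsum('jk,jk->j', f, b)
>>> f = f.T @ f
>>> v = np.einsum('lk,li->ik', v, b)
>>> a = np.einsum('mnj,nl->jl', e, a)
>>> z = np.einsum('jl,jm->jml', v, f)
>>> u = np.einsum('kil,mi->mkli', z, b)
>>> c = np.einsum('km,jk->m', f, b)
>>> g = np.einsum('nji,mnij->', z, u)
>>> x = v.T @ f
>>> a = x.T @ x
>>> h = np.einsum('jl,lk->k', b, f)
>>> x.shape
(29, 17)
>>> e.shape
(5, 31, 29)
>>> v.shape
(17, 29)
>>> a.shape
(17, 17)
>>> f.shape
(17, 17)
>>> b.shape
(31, 17)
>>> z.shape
(17, 17, 29)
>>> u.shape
(31, 17, 29, 17)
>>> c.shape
(17,)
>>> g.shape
()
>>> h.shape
(17,)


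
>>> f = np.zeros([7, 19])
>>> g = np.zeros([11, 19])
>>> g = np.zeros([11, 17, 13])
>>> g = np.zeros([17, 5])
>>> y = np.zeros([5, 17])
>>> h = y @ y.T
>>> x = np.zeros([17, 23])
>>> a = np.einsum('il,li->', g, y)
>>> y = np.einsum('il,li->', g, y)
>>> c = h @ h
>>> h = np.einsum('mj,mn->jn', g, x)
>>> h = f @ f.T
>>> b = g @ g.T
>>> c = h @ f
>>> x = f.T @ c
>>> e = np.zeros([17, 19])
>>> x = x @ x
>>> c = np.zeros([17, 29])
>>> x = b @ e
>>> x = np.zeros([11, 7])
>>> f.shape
(7, 19)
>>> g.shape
(17, 5)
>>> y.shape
()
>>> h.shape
(7, 7)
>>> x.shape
(11, 7)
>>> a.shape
()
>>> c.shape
(17, 29)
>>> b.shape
(17, 17)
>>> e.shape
(17, 19)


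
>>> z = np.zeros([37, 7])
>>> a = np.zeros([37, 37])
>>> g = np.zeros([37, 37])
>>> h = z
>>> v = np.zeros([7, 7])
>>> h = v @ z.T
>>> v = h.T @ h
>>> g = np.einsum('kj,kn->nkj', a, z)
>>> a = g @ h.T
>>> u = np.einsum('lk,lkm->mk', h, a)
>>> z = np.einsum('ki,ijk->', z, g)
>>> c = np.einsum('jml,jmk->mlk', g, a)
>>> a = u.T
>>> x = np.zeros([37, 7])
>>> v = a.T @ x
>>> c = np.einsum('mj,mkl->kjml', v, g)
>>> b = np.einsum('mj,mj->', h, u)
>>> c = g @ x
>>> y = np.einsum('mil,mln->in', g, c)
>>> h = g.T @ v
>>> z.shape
()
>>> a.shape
(37, 7)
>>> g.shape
(7, 37, 37)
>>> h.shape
(37, 37, 7)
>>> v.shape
(7, 7)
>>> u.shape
(7, 37)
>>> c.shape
(7, 37, 7)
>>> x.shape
(37, 7)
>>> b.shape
()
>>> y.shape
(37, 7)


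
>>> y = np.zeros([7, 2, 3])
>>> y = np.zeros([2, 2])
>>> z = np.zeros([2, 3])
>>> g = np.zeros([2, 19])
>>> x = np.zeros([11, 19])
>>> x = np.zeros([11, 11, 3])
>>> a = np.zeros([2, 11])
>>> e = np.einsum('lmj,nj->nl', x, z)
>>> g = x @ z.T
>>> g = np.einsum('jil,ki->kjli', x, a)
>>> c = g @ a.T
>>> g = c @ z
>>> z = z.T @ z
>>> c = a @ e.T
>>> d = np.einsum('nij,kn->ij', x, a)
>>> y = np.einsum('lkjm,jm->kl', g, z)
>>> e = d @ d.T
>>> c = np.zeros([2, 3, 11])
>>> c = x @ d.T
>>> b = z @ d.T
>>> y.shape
(11, 2)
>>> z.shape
(3, 3)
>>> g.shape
(2, 11, 3, 3)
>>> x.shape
(11, 11, 3)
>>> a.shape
(2, 11)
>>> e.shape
(11, 11)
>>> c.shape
(11, 11, 11)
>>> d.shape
(11, 3)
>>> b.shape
(3, 11)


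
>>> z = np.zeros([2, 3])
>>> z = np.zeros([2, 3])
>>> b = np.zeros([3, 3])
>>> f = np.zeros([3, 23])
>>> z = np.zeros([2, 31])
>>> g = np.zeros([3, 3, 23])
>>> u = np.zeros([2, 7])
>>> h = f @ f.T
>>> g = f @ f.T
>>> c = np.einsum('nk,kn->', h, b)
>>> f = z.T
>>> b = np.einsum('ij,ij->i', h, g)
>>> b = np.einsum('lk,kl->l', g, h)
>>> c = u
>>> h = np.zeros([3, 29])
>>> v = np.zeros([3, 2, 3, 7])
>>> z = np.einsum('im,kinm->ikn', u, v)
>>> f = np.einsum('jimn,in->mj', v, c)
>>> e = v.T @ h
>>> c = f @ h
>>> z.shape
(2, 3, 3)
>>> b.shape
(3,)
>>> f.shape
(3, 3)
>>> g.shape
(3, 3)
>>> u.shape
(2, 7)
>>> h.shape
(3, 29)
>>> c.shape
(3, 29)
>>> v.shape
(3, 2, 3, 7)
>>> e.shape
(7, 3, 2, 29)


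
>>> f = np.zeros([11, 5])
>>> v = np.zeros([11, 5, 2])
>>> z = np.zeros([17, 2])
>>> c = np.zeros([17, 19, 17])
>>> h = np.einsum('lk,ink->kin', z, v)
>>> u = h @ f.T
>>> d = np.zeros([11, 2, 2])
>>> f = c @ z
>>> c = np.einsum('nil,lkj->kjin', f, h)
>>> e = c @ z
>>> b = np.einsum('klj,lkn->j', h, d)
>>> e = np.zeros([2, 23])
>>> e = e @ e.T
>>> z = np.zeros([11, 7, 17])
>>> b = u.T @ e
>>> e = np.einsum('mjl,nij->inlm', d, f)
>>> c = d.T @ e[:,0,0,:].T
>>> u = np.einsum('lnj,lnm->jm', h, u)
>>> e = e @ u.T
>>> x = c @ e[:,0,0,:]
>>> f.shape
(17, 19, 2)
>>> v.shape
(11, 5, 2)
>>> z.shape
(11, 7, 17)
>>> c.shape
(2, 2, 19)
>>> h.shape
(2, 11, 5)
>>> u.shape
(5, 11)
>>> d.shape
(11, 2, 2)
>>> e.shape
(19, 17, 2, 5)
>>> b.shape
(11, 11, 2)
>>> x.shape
(2, 2, 5)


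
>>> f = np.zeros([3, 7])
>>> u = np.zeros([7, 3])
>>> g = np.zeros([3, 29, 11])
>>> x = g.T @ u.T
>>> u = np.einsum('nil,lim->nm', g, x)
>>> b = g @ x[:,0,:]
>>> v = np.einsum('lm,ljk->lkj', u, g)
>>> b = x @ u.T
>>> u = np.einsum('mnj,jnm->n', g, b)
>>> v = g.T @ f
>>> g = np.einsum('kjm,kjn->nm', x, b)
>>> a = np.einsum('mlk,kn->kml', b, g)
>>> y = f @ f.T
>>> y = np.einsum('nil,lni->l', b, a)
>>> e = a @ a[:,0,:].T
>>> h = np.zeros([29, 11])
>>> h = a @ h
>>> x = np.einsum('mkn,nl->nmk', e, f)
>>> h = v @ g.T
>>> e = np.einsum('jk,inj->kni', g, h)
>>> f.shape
(3, 7)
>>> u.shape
(29,)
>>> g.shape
(3, 7)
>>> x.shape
(3, 3, 11)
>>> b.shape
(11, 29, 3)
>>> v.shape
(11, 29, 7)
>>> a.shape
(3, 11, 29)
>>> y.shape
(3,)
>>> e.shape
(7, 29, 11)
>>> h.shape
(11, 29, 3)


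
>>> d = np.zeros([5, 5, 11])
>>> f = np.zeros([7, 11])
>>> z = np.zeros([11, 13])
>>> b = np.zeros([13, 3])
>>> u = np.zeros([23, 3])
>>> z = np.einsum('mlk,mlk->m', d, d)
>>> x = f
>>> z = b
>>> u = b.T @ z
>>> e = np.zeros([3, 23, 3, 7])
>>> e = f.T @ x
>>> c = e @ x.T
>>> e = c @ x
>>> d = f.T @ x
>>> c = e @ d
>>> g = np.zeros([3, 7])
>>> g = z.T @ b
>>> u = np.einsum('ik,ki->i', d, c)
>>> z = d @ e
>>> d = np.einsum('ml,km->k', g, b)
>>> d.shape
(13,)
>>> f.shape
(7, 11)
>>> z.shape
(11, 11)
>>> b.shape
(13, 3)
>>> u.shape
(11,)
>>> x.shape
(7, 11)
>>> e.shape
(11, 11)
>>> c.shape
(11, 11)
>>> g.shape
(3, 3)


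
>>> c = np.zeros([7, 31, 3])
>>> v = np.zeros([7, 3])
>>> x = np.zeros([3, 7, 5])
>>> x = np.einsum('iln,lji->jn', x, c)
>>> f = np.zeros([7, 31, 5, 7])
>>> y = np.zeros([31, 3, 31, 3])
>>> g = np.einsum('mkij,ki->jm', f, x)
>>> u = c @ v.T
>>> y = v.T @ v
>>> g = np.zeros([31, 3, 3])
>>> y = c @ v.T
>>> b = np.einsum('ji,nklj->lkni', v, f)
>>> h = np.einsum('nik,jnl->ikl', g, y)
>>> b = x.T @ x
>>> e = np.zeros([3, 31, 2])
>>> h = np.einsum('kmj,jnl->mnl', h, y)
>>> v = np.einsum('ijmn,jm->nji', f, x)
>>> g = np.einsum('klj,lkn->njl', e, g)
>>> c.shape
(7, 31, 3)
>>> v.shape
(7, 31, 7)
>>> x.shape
(31, 5)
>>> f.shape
(7, 31, 5, 7)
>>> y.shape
(7, 31, 7)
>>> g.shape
(3, 2, 31)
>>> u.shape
(7, 31, 7)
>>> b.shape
(5, 5)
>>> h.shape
(3, 31, 7)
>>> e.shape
(3, 31, 2)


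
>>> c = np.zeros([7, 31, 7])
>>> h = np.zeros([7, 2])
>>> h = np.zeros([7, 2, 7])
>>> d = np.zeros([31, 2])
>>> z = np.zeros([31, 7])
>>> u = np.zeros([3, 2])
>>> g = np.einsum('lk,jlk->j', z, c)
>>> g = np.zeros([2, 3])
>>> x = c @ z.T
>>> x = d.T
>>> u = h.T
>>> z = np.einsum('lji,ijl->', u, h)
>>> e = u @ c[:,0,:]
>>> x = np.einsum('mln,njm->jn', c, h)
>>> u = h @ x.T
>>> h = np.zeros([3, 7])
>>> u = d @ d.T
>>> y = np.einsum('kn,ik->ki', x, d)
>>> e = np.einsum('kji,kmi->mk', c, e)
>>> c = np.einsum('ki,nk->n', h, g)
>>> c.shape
(2,)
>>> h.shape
(3, 7)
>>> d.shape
(31, 2)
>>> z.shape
()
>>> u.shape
(31, 31)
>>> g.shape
(2, 3)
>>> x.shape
(2, 7)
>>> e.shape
(2, 7)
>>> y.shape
(2, 31)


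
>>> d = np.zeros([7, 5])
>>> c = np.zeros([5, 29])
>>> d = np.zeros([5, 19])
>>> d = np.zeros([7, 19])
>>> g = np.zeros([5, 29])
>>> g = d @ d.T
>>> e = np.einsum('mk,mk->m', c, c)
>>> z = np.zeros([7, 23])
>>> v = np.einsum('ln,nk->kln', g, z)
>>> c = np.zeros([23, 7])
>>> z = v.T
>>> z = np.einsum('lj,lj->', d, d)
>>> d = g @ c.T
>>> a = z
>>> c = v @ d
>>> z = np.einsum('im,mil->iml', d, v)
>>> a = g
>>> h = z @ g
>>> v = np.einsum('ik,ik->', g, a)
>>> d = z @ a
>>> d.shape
(7, 23, 7)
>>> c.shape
(23, 7, 23)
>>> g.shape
(7, 7)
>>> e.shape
(5,)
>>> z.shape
(7, 23, 7)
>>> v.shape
()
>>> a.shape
(7, 7)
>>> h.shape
(7, 23, 7)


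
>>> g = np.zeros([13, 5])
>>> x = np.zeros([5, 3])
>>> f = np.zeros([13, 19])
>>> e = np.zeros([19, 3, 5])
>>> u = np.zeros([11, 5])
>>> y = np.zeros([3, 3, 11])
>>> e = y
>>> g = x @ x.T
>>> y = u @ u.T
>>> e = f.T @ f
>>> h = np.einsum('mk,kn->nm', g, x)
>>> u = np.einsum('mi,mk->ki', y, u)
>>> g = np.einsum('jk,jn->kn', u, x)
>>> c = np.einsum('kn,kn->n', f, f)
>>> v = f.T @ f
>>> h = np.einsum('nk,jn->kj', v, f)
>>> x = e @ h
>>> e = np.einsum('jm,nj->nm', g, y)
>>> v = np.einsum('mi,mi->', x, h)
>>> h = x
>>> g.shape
(11, 3)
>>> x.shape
(19, 13)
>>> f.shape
(13, 19)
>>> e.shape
(11, 3)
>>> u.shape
(5, 11)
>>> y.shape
(11, 11)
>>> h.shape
(19, 13)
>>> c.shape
(19,)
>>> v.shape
()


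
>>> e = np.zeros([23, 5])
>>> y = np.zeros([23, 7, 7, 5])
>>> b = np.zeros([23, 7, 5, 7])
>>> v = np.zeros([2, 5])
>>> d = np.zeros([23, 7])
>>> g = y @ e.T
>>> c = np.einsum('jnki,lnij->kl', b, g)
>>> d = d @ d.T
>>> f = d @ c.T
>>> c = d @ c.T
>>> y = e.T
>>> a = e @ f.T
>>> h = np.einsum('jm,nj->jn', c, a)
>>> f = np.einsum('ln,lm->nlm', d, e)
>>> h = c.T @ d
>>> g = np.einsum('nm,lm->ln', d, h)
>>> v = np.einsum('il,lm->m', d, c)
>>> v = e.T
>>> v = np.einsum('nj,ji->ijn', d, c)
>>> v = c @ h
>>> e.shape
(23, 5)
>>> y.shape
(5, 23)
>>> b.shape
(23, 7, 5, 7)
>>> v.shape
(23, 23)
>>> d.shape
(23, 23)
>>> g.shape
(5, 23)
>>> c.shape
(23, 5)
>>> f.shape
(23, 23, 5)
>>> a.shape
(23, 23)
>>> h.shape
(5, 23)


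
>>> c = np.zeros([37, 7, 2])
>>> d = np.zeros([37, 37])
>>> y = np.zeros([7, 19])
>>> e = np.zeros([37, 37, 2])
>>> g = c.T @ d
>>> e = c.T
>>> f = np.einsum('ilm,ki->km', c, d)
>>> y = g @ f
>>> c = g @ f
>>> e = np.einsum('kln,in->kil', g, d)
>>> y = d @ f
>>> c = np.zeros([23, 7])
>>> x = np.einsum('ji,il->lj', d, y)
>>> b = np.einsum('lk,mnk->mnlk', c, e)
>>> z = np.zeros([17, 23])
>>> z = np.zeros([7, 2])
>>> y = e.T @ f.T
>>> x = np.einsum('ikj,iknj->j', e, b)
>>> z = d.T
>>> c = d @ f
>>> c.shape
(37, 2)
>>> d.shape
(37, 37)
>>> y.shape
(7, 37, 37)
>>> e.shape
(2, 37, 7)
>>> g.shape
(2, 7, 37)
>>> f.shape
(37, 2)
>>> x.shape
(7,)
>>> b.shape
(2, 37, 23, 7)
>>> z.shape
(37, 37)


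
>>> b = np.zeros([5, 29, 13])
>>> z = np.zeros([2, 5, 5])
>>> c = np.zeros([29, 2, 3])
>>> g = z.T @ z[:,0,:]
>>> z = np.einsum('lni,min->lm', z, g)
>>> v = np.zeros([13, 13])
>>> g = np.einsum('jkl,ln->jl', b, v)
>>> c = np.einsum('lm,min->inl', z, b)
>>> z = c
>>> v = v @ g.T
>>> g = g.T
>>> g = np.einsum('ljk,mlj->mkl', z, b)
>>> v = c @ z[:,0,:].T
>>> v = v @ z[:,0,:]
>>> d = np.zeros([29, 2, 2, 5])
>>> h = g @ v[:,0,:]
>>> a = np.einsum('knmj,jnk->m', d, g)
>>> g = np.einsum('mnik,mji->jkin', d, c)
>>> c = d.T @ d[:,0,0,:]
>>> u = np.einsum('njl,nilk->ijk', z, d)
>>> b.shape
(5, 29, 13)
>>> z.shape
(29, 13, 2)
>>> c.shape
(5, 2, 2, 5)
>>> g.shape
(13, 5, 2, 2)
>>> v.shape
(29, 13, 2)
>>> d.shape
(29, 2, 2, 5)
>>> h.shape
(5, 2, 2)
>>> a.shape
(2,)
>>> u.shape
(2, 13, 5)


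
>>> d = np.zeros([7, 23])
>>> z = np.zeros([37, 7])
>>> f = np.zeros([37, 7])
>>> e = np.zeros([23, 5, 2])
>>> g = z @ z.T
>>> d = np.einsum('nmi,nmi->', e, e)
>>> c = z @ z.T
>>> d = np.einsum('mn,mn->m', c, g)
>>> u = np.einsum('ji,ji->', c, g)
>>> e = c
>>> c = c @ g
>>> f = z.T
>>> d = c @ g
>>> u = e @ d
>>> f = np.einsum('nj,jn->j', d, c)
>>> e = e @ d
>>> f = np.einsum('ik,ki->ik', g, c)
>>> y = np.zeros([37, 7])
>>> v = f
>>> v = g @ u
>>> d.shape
(37, 37)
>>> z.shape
(37, 7)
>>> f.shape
(37, 37)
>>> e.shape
(37, 37)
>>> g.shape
(37, 37)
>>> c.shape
(37, 37)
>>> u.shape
(37, 37)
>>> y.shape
(37, 7)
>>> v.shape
(37, 37)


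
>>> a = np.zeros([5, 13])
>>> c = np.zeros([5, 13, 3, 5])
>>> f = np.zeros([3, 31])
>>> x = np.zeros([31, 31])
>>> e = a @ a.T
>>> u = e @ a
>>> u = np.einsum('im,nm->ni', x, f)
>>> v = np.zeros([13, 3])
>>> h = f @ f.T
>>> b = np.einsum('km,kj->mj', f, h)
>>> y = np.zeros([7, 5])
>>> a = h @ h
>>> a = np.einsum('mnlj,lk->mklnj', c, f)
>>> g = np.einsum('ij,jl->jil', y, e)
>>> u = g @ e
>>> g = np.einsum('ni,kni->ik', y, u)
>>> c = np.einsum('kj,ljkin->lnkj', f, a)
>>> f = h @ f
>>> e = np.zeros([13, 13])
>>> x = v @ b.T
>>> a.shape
(5, 31, 3, 13, 5)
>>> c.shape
(5, 5, 3, 31)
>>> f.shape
(3, 31)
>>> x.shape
(13, 31)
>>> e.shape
(13, 13)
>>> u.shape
(5, 7, 5)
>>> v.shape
(13, 3)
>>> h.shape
(3, 3)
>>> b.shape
(31, 3)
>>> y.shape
(7, 5)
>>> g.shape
(5, 5)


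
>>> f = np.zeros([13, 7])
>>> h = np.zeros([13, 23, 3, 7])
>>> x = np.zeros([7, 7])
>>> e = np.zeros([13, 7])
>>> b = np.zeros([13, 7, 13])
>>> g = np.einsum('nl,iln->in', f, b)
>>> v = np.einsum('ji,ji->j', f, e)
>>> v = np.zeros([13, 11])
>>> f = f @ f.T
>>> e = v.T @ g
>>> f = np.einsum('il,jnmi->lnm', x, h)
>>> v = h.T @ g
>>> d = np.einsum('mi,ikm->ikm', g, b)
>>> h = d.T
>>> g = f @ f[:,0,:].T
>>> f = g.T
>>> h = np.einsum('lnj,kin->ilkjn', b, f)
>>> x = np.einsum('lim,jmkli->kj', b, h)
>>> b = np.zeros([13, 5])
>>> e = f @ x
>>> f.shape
(7, 23, 7)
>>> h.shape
(23, 13, 7, 13, 7)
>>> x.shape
(7, 23)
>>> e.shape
(7, 23, 23)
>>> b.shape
(13, 5)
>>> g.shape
(7, 23, 7)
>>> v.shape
(7, 3, 23, 13)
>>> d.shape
(13, 7, 13)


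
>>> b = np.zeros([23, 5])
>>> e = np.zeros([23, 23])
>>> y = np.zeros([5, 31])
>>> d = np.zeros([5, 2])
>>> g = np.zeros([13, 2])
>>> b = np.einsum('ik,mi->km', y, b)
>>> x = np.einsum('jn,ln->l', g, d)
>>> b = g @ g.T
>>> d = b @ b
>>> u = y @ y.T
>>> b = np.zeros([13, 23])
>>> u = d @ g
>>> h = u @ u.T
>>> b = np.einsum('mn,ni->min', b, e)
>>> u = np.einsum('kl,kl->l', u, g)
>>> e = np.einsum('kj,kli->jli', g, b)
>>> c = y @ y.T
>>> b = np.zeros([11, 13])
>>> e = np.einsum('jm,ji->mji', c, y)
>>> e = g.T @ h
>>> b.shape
(11, 13)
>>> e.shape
(2, 13)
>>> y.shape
(5, 31)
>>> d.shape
(13, 13)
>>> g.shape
(13, 2)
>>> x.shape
(5,)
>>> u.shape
(2,)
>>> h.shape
(13, 13)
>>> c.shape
(5, 5)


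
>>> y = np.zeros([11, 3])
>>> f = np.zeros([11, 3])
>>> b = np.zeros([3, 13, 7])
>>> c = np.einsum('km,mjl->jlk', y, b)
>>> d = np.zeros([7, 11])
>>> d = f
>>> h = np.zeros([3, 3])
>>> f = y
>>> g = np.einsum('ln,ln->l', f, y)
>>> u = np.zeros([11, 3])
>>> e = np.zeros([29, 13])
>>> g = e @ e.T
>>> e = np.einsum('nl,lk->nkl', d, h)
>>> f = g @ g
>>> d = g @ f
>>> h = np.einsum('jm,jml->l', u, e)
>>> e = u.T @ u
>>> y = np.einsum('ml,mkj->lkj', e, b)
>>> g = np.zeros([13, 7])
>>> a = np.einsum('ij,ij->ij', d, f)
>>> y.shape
(3, 13, 7)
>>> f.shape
(29, 29)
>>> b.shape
(3, 13, 7)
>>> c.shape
(13, 7, 11)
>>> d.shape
(29, 29)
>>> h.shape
(3,)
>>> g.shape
(13, 7)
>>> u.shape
(11, 3)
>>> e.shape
(3, 3)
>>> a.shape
(29, 29)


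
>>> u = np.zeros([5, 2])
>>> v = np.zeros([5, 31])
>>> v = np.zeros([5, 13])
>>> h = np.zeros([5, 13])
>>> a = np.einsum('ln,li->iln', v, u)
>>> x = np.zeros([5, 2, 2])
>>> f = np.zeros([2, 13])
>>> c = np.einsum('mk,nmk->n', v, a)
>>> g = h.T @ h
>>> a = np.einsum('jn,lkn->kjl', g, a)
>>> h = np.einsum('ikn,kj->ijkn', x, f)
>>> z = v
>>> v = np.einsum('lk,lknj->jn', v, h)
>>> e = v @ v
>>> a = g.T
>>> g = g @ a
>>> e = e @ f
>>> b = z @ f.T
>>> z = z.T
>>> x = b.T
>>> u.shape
(5, 2)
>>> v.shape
(2, 2)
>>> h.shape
(5, 13, 2, 2)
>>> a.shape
(13, 13)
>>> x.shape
(2, 5)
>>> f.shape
(2, 13)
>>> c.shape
(2,)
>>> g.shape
(13, 13)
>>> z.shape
(13, 5)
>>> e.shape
(2, 13)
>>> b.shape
(5, 2)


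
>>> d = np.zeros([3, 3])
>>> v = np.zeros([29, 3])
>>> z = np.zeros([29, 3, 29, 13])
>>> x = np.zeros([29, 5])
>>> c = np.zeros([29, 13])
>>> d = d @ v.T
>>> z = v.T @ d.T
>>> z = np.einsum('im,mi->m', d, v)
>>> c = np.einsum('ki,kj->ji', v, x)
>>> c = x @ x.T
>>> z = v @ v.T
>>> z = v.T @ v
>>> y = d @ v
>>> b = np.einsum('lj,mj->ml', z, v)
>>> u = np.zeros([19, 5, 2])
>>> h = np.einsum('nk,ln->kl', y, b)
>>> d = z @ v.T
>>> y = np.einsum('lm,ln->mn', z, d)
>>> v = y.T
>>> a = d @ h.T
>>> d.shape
(3, 29)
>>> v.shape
(29, 3)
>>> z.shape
(3, 3)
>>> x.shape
(29, 5)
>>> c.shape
(29, 29)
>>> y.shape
(3, 29)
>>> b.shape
(29, 3)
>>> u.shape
(19, 5, 2)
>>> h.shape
(3, 29)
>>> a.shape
(3, 3)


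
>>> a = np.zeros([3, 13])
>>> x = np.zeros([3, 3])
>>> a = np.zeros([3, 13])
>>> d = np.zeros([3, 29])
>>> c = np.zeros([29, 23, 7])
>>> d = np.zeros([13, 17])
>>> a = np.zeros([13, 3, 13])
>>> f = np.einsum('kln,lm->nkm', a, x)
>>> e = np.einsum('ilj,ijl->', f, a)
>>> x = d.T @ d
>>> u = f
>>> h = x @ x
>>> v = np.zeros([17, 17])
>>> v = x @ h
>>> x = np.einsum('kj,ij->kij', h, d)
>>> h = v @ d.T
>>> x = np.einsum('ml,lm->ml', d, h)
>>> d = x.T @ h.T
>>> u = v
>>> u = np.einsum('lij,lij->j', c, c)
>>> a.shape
(13, 3, 13)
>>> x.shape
(13, 17)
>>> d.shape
(17, 17)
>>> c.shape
(29, 23, 7)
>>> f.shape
(13, 13, 3)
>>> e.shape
()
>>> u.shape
(7,)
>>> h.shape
(17, 13)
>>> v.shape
(17, 17)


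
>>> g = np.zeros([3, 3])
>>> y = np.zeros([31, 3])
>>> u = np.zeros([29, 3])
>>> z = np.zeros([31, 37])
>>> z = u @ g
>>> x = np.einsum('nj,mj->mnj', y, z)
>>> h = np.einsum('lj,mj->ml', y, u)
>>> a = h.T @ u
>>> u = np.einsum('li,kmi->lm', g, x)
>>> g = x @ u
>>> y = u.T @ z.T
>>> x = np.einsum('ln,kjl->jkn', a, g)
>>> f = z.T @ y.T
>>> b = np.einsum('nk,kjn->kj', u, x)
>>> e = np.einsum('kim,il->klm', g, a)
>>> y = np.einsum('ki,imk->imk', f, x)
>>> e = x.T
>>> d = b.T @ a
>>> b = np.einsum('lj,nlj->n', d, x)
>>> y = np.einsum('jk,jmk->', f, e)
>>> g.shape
(29, 31, 31)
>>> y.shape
()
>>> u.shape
(3, 31)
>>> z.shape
(29, 3)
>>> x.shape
(31, 29, 3)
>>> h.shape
(29, 31)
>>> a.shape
(31, 3)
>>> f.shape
(3, 31)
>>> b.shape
(31,)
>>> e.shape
(3, 29, 31)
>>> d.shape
(29, 3)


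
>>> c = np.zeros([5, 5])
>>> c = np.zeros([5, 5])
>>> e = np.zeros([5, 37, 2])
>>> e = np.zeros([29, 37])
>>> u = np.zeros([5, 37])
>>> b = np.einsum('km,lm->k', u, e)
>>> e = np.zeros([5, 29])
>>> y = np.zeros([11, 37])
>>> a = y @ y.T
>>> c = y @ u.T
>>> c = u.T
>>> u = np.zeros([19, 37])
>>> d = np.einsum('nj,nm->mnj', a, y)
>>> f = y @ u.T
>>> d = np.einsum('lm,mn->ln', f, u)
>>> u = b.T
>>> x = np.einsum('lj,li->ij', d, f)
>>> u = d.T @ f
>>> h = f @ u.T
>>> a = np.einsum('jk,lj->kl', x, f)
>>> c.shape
(37, 5)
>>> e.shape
(5, 29)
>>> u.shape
(37, 19)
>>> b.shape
(5,)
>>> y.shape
(11, 37)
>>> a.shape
(37, 11)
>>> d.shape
(11, 37)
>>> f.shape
(11, 19)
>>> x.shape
(19, 37)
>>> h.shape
(11, 37)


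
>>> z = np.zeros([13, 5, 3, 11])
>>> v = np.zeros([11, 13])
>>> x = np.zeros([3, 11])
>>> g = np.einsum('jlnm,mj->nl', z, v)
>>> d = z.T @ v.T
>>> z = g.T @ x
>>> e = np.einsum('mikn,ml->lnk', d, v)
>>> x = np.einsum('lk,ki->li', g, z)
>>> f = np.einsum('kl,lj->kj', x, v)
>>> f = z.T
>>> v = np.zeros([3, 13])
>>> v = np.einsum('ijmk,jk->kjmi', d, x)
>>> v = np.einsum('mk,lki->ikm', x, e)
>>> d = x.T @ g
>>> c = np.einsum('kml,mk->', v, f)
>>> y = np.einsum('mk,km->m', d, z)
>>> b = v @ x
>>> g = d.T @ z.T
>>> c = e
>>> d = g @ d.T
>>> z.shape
(5, 11)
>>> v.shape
(5, 11, 3)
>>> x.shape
(3, 11)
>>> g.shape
(5, 5)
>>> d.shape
(5, 11)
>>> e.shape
(13, 11, 5)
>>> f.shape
(11, 5)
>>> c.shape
(13, 11, 5)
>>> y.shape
(11,)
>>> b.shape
(5, 11, 11)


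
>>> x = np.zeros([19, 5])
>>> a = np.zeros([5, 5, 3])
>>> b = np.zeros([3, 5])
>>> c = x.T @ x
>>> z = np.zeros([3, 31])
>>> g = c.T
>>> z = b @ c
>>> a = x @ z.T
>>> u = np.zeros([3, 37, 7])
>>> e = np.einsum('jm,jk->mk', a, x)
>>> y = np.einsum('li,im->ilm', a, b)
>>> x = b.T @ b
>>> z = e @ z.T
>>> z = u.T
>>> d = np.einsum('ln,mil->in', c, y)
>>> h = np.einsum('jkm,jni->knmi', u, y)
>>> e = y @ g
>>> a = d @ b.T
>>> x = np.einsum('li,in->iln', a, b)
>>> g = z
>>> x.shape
(3, 19, 5)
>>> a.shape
(19, 3)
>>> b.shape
(3, 5)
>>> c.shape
(5, 5)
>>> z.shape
(7, 37, 3)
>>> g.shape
(7, 37, 3)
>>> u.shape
(3, 37, 7)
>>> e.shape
(3, 19, 5)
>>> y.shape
(3, 19, 5)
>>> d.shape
(19, 5)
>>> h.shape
(37, 19, 7, 5)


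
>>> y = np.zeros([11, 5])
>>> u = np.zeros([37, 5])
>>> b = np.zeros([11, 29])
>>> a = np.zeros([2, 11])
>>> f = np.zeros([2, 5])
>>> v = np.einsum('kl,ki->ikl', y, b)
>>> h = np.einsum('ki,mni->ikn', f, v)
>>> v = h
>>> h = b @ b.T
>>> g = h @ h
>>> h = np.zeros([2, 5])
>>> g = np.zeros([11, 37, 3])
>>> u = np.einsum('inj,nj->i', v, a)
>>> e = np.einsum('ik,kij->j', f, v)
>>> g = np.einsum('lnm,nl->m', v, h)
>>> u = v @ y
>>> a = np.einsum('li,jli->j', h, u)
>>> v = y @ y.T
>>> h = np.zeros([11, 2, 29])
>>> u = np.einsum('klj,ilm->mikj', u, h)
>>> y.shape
(11, 5)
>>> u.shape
(29, 11, 5, 5)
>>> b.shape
(11, 29)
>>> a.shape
(5,)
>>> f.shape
(2, 5)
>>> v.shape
(11, 11)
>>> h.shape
(11, 2, 29)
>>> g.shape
(11,)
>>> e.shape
(11,)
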